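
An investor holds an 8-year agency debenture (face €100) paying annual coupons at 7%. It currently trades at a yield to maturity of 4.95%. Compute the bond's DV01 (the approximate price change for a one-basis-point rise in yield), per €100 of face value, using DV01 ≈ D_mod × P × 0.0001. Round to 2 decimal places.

Periodic yield y = 0.0495.
  t   CF        PV=CF/(1+0.0495)^t    t·PV
  1         7.00         6.6698         6.6698
  2         7.00         6.3553        12.7105
  3         7.00         6.0555        18.1665
  4         7.00         5.7699        23.0796
  5         7.00         5.4978        27.4888
  6         7.00         5.2385        31.4307
  7         7.00         4.9914        34.9397
  8       107.00        72.6983       581.5864
  Σ                    113.2764       736.0721
P = 113.2764; D_Mac = 6.49802 yrs; D_mod = 6.19154 yrs.
DV01 ≈ 6.19154 × 113.2764 × 0.0001 = 0.070136.

€0.07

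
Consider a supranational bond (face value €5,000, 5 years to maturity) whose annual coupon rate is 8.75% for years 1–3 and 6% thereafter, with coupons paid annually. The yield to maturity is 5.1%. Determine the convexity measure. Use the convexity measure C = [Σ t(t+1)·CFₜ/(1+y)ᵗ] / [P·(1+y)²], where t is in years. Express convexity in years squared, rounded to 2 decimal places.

22.22

With y = 0.051:
  t   CF        PV=CF/(1+0.051)^t    t·PV        t(t+1)·PV
  1       437.50       416.2702       416.2702         832.5404
  2       437.50       396.0706       792.1412       2,376.4237
  3       437.50       376.8512     1,130.5536       4,522.2145
  4       300.00       245.8727       983.4910       4,917.4549
  5     5,300.00     4,132.9703    20,664.8517     123,989.1104
  Σ                  5,568.0351    23,987.3078     136,637.7440
P = 5,568.0351.
Convexity = Σ t(t+1)·PV / [P·(1+y)²] = 136,637.7440 / (5,568.0351 × 1.104601) = 22.21587.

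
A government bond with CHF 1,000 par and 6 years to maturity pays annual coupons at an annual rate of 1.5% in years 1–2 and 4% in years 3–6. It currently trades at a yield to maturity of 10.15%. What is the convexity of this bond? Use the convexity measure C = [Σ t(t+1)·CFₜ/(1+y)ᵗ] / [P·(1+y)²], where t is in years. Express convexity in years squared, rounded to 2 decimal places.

31.29

With y = 0.1015:
  t   CF        PV=CF/(1+0.1015)^t    t·PV        t(t+1)·PV
  1        15.00        13.6178        13.6178          27.2356
  2        15.00        12.3630        24.7259          74.1777
  3        40.00        29.9300        89.7900         359.1598
  4        40.00        27.1720       108.6881         543.4405
  5        40.00        24.6682       123.3410         740.0460
  6     1,040.00       582.2726     3,493.6354      24,455.4479
  Σ                    690.0235     3,853.7982      26,199.5075
P = 690.0235.
Convexity = Σ t(t+1)·PV / [P·(1+y)²] = 26,199.5075 / (690.0235 × 1.213302) = 31.29394.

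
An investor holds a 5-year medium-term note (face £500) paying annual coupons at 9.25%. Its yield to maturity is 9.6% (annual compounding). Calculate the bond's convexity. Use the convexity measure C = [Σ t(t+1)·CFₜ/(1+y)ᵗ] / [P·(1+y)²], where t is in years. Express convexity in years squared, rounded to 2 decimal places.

19.81

With y = 0.096:
  t   CF        PV=CF/(1+0.096)^t    t·PV        t(t+1)·PV
  1        46.25        42.1989        42.1989          84.3978
  2        46.25        38.5027        77.0053         231.0159
  3        46.25        35.1302       105.3905         421.5619
  4        46.25        32.0531       128.2122         641.0612
  5       546.25       345.4130     1,727.0650      10,362.3900
  Σ                    493.2978     2,079.8719      11,740.4268
P = 493.2978.
Convexity = Σ t(t+1)·PV / [P·(1+y)²] = 11,740.4268 / (493.2978 × 1.201216) = 19.81315.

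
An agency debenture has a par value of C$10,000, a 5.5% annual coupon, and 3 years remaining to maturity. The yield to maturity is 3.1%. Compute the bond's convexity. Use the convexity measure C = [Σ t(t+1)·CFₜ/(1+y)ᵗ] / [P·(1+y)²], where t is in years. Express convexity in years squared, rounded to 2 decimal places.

With y = 0.031:
  t   CF        PV=CF/(1+0.031)^t    t·PV        t(t+1)·PV
  1       550.00       533.4627       533.4627       1,066.9253
  2       550.00       517.4226     1,034.8451       3,104.5353
  3    10,550.00     9,626.6784    28,880.0352     115,520.1409
  Σ                 10,677.5636    30,448.3430     119,691.6015
P = 10,677.5636.
Convexity = Σ t(t+1)·PV / [P·(1+y)²] = 119,691.6015 / (10,677.5636 × 1.062961) = 10.54567.

10.55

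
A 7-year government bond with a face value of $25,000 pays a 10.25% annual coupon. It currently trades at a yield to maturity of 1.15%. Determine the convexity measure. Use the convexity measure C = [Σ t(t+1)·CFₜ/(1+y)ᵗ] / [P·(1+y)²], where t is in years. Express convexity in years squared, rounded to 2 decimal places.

With y = 0.0115:
  t   CF        PV=CF/(1+0.0115)^t    t·PV        t(t+1)·PV
  1     2,562.50     2,533.3663     2,533.3663       5,066.7326
  2     2,562.50     2,504.5638     5,009.1276      15,027.3828
  3     2,562.50     2,476.0888     7,428.2663      29,713.0654
  4     2,562.50     2,447.9375     9,791.7500      48,958.7500
  5     2,562.50     2,420.1063    12,100.5314      72,603.1884
  6     2,562.50     2,392.5915    14,355.5489     100,488.8421
  7    27,562.50    25,442.3602   178,096.5215   1,424,772.1719
  Σ                 40,217.0143   229,315.1120   1,696,630.1332
P = 40,217.0143.
Convexity = Σ t(t+1)·PV / [P·(1+y)²] = 1,696,630.1332 / (40,217.0143 × 1.023132) = 41.23306.

41.23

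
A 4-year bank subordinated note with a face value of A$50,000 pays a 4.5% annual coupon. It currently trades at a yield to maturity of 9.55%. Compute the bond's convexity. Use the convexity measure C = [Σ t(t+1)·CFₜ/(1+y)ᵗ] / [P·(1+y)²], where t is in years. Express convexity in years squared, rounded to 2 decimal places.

15.14

With y = 0.0955:
  t   CF        PV=CF/(1+0.0955)^t    t·PV        t(t+1)·PV
  1     2,250.00     2,053.8567     2,053.8567       4,107.7134
  2     2,250.00     1,874.8121     3,749.6243      11,248.8728
  3     2,250.00     1,711.3757     5,134.1272      20,536.5089
  4    52,250.00    36,277.4513   145,109.8050     725,549.0250
  Σ                 41,917.4958   156,047.4132     761,442.1201
P = 41,917.4958.
Convexity = Σ t(t+1)·PV / [P·(1+y)²] = 761,442.1201 / (41,917.4958 × 1.200120) = 15.13620.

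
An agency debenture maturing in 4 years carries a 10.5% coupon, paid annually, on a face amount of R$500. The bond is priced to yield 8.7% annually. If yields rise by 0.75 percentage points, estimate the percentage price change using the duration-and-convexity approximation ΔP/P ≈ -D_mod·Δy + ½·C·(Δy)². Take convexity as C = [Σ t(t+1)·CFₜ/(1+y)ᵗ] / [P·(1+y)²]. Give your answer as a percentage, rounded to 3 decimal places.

-2.362%

With y = 0.087:
  t   CF        PV=CF/(1+0.087)^t    t·PV        t(t+1)·PV
  1        52.50        48.2981        48.2981          96.5961
  2        52.50        44.4324        88.8649         266.5947
  3        52.50        40.8762       122.6286         490.5146
  4       552.50       395.7438     1,582.9752       7,914.8758
  Σ                    529.3505     1,842.7668       8,768.5811
P = 529.3505; D_Mac = 3.48118 yrs; D_mod = 3.20256 yrs; C = 14.01932.
Duration effect: -3.20256 × (+0.0075) = -0.024019
Convexity effect: 0.5 × 14.01932 × (0.0075)² = +0.0003943
ΔP/P ≈ -0.024019 + 0.0003943 = -0.023625 = -2.3625%.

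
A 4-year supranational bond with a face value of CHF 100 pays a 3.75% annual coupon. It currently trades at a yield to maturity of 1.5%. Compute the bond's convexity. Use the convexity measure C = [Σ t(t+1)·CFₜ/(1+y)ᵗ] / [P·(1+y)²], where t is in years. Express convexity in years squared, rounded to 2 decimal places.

18.11

With y = 0.015:
  t   CF        PV=CF/(1+0.015)^t    t·PV        t(t+1)·PV
  1         3.75         3.6946         3.6946           7.3892
  2         3.75         3.6400         7.2800          21.8399
  3         3.75         3.5862        10.7586          43.0343
  4       103.75        97.7516       391.0065       1,955.0323
  Σ                    108.6724       412.7396       2,027.2956
P = 108.6724.
Convexity = Σ t(t+1)·PV / [P·(1+y)²] = 2,027.2956 / (108.6724 × 1.030225) = 18.10781.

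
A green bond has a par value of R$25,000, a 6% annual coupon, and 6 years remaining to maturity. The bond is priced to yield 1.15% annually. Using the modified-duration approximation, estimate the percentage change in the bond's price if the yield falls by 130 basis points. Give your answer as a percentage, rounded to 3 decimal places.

+6.831%

Periodic yield y = 0.0115. Modified duration first:
  t   CF        PV=CF/(1+0.0115)^t    t·PV
  1     1,500.00     1,482.9461     1,482.9461
  2     1,500.00     1,466.0861     2,932.1723
  3     1,500.00     1,449.4178     4,348.2535
  4     1,500.00     1,432.9390     5,731.7561
  5     1,500.00     1,416.6476     7,083.2379
  6    26,500.00    24,742.8972   148,457.3834
  Σ                 31,990.9339   170,035.7492
P = 31,990.9339; D_Mac = 5.31512 yrs; D_mod = 5.31512/(1+0.0115) = 5.25469 yrs.
ΔP/P ≈ -D_mod · Δy = -5.25469 × (-0.013) = +0.068311 = +6.8311%.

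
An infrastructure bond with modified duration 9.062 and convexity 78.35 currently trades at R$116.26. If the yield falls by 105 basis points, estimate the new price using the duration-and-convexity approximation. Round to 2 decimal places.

R$127.82

Duration effect: -D_mod·Δy = -9.062 × (-0.0105) = +0.095151
Convexity effect: ½·C·(Δy)² = 0.5 × 78.35 × (-0.0105)² = +0.00431904375
ΔP/P ≈ +0.095151 + 0.00431904375 = +0.09947004375
New price ≈ 116.26 × (1 + 0.09947004375) = 127.824387286375.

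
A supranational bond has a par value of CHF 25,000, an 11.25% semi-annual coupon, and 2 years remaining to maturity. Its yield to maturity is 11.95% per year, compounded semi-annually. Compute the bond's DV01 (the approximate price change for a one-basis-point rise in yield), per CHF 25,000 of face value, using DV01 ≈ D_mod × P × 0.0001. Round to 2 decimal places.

CHF 4.30

Periodic yield y = 0.05975.
  t   CF        PV=CF/(1+0.05975)^t    t·PV
  1     1,406.25     1,326.9639     1,326.9639
  2     1,406.25     1,252.1481     2,504.2961
  3     1,406.25     1,181.5504     3,544.6513
  4    26,406.25    20,935.9672    83,743.8689
  Σ                 24,696.6296    91,119.7802
P = 24,696.6296; D_Mac = 3.68956 half-year periods = 1.84478 yrs; D_mod = 1.74077 yrs.
DV01 ≈ 1.74077 × 24,696.6296 × 0.0001 = 4.299117.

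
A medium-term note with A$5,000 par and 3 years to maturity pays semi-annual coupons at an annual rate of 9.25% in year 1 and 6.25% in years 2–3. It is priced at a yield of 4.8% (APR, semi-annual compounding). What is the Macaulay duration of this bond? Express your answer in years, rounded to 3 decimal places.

Periodic yield y = 0.024. Discount each cash flow and weight by its period:
  t   CF        PV=CF/(1+0.024)^t    t·PV
  1       231.25       225.8301       225.8301
  2       231.25       220.5372       441.0744
  3       156.25       145.5192       436.5575
  4       156.25       142.1085       568.4342
  5       156.25       138.7779       693.8894
  6     5,156.25     4,472.3340    26,834.0038
  Σ                  5,345.1068    29,199.7893
Price P = Σ PV = 5,345.1068.
Macaulay duration = Σ(t·PV) / P = 29,199.7893 / 5,345.1068 = 5.46290 half-year periods.
In years: 5.46290 / 2 = 2.73145 years.

2.731 years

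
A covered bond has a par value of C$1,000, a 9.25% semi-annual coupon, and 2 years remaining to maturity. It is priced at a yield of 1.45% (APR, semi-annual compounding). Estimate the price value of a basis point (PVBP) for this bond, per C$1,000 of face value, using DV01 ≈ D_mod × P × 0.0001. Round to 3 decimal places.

Periodic yield y = 0.00725.
  t   CF        PV=CF/(1+0.00725)^t    t·PV
  1        46.25        45.9171        45.9171
  2        46.25        45.5866        91.1732
  3        46.25        45.2585       135.7754
  4     1,046.25     1,016.4508     4,065.8032
  Σ                  1,153.2130     4,338.6690
P = 1,153.2130; D_Mac = 3.76224 half-year periods = 1.88112 yrs; D_mod = 1.86758 yrs.
DV01 ≈ 1.86758 × 1,153.2130 × 0.0001 = 0.215372.

C$0.215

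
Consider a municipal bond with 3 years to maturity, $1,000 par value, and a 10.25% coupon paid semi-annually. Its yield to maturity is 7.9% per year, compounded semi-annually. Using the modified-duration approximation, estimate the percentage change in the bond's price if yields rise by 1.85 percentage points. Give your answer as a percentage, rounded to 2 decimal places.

Periodic yield y = 0.0395. Modified duration first:
  t   CF        PV=CF/(1+0.0395)^t    t·PV
  1        51.25        49.3025        49.3025
  2        51.25        47.4291        94.8582
  3        51.25        45.6268       136.8805
  4        51.25        43.8931       175.5723
  5        51.25        42.2252       211.1258
  6     1,051.25       833.2188     4,999.3126
  Σ                  1,061.6955     5,667.0520
P = 1,061.6955; D_Mac = 5.33774 half-year periods = 2.66887 yrs; D_mod = 2.66887/(1+0.0395) = 2.56745 yrs.
ΔP/P ≈ -D_mod · Δy = -2.56745 × (+0.0185) = -0.047498 = -4.7498%.

-4.75%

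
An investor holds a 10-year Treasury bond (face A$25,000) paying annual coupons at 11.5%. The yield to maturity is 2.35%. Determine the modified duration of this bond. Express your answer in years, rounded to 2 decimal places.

Periodic yield y = 0.0235. First find Macaulay duration:
  t   CF        PV=CF/(1+0.0235)^t    t·PV
  1     2,875.00     2,808.9888     2,808.9888
  2     2,875.00     2,744.4932     5,488.9863
  3     2,875.00     2,681.4784     8,044.4353
  4     2,875.00     2,619.9105    10,479.6421
  5     2,875.00     2,559.7563    12,798.7813
  6     2,875.00     2,500.9832    15,005.8989
  7     2,875.00     2,443.5595    17,104.9166
  8     2,875.00     2,387.4543    19,099.6347
  9     2,875.00     2,332.6374    20,993.7362
  10   27,875.00    22,097.1572   220,971.5724
  Σ                 45,176.4188   332,796.5926
P = 45,176.4188; Macaulay duration = 332,796.5926 / 45,176.4188 = 7.36660 years.
Modified duration = D_Mac / (1 + y) = 7.36660 / 1.0235 = 7.19746 years.

7.20 years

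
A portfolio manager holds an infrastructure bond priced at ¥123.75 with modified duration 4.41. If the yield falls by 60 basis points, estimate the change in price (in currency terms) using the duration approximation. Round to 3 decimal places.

+¥3.274

Duration approximation: ΔP/P ≈ -D_mod · Δy = -4.41 × (-0.006) = +0.026460.
ΔP ≈ 123.75 × (+0.026460) = +3.274425.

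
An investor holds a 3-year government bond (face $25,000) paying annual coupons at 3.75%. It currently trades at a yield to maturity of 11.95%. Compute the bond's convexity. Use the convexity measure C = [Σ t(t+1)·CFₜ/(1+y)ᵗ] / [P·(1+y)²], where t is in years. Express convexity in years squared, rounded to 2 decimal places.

With y = 0.1195:
  t   CF        PV=CF/(1+0.1195)^t    t·PV        t(t+1)·PV
  1       937.50       837.4274       837.4274       1,674.8548
  2       937.50       748.0370     1,496.0740       4,488.2220
  3    25,937.50    18,486.5479    55,459.6437     221,838.5747
  Σ                 20,072.0123    57,793.1451     228,001.6516
P = 20,072.0123.
Convexity = Σ t(t+1)·PV / [P·(1+y)²] = 228,001.6516 / (20,072.0123 × 1.253280) = 9.06356.

9.06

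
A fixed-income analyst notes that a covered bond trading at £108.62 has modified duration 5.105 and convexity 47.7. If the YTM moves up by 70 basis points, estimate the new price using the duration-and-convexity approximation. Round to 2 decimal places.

£104.87

Duration effect: -D_mod·Δy = -5.105 × (+0.007) = -0.035735
Convexity effect: ½·C·(Δy)² = 0.5 × 47.7 × (0.007)² = +0.00116865
ΔP/P ≈ -0.035735 + 0.00116865 = -0.03456635
New price ≈ 108.62 × (1 - 0.03456635) = 104.865403063.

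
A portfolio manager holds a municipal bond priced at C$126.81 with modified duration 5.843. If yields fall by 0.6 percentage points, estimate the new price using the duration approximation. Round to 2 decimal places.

C$131.26

Duration approximation: ΔP/P ≈ -D_mod · Δy = -5.843 × (-0.006) = +0.035058.
New price ≈ 126.81 × (1 + 0.035058) = 131.25570498.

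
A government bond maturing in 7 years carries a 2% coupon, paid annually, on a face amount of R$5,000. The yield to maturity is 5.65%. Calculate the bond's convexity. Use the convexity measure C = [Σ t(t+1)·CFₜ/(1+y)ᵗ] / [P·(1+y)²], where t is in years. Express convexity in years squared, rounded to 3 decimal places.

With y = 0.0565:
  t   CF        PV=CF/(1+0.0565)^t    t·PV        t(t+1)·PV
  1       100.00        94.6522        94.6522         189.3043
  2       100.00        89.5903       179.1806         537.5418
  3       100.00        84.7991       254.3974       1,017.5898
  4       100.00        80.2642       321.0569       1,605.2844
  5       100.00        75.9718       379.8591       2,279.1544
  6       100.00        71.9090       431.4537       3,020.1762
  7     5,100.00     3,471.2322    24,298.6254     194,389.0035
  Σ                  3,968.4188    25,959.2253     203,038.0544
P = 3,968.4188.
Convexity = Σ t(t+1)·PV / [P·(1+y)²] = 203,038.0544 / (3,968.4188 × 1.116192) = 45.83750.

45.838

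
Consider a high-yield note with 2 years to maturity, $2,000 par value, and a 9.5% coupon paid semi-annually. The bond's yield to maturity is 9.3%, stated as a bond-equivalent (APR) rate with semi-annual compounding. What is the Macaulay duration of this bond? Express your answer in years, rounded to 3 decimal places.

1.868 years

Periodic yield y = 0.0465. Discount each cash flow and weight by its period:
  t   CF        PV=CF/(1+0.0465)^t    t·PV
  1        95.00        90.7788        90.7788
  2        95.00        86.7451       173.4903
  3        95.00        82.8907       248.6722
  4     2,095.00     1,746.7353     6,986.9412
  Σ                  2,007.1499     7,499.8824
Price P = Σ PV = 2,007.1499.
Macaulay duration = Σ(t·PV) / P = 7,499.8824 / 2,007.1499 = 3.73658 half-year periods.
In years: 3.73658 / 2 = 1.86829 years.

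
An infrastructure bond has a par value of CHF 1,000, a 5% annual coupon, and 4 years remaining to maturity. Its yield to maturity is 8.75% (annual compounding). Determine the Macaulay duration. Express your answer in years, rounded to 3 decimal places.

3.702 years

Periodic yield y = 0.0875. Discount each cash flow and weight by its year:
  t   CF        PV=CF/(1+0.0875)^t    t·PV
  1        50.00        45.9770        45.9770
  2        50.00        42.2777        84.5554
  3        50.00        38.8761       116.6282
  4     1,050.00       750.7101     3,002.8402
  Σ                    877.8408     3,250.0009
Price P = Σ PV = 877.8408.
Macaulay duration = Σ(t·PV) / P = 3,250.0009 / 877.8408 = 3.70227 years.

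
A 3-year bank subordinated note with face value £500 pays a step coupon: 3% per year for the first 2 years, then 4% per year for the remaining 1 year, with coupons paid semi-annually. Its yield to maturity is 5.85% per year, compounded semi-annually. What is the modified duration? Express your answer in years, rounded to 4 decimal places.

2.8027 years

Periodic yield y = 0.02925. First find Macaulay duration:
  t   CF        PV=CF/(1+0.02925)^t    t·PV
  1         7.50         7.2869         7.2869
  2         7.50         7.0798        14.1596
  3         7.50         6.8786        20.6357
  4         7.50         6.6831        26.7324
  5        10.00         8.6576        43.2878
  6       510.00       428.9878     2,573.9267
  Σ                    465.5737     2,686.0290
P = 465.5737; Macaulay duration = 2,686.0290 / 465.5737 = 5.76929 half-year periods = 2.88464 years.
Modified duration = D_Mac / (1 + y) = 2.88464 / 1.02925 = 2.80267 years.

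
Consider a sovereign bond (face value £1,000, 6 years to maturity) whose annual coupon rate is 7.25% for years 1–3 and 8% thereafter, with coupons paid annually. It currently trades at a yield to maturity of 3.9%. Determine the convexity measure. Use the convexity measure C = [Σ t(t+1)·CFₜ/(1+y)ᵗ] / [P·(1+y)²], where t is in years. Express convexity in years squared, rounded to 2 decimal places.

With y = 0.039:
  t   CF        PV=CF/(1+0.039)^t    t·PV        t(t+1)·PV
  1        72.50        69.7786        69.7786         139.5573
  2        72.50        67.1594       134.3188         402.9565
  3        72.50        64.6385       193.9155         775.6622
  4        80.00        68.6480       274.5919       1,372.9597
  5        80.00        66.0712       330.3560       1,982.1362
  6     1,080.00       858.4806     5,150.8834      36,056.1839
  Σ                  1,194.7763     6,153.8444      40,729.4558
P = 1,194.7763.
Convexity = Σ t(t+1)·PV / [P·(1+y)²] = 40,729.4558 / (1,194.7763 × 1.079521) = 31.57846.

31.58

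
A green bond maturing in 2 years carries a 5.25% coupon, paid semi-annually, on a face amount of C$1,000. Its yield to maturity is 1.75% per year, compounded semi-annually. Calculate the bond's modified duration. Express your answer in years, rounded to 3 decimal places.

1.911 years

Periodic yield y = 0.00875. First find Macaulay duration:
  t   CF        PV=CF/(1+0.00875)^t    t·PV
  1        26.25        26.0223        26.0223
  2        26.25        25.7966        51.5932
  3        26.25        25.5728        76.7185
  4     1,026.25       991.1034     3,964.4137
  Σ                  1,068.4951     4,118.7477
P = 1,068.4951; Macaulay duration = 4,118.7477 / 1,068.4951 = 3.85472 half-year periods = 1.92736 years.
Modified duration = D_Mac / (1 + y) = 1.92736 / 1.00875 = 1.91064 years.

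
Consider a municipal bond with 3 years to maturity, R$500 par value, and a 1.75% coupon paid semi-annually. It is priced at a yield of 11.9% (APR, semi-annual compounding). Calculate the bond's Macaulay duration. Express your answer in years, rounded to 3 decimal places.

2.923 years

Periodic yield y = 0.0595. Discount each cash flow and weight by its period:
  t   CF        PV=CF/(1+0.0595)^t    t·PV
  1        4.375         4.1293         4.1293
  2        4.375         3.8974         7.7948
  3        4.375         3.6785        11.0356
  4        4.375         3.4720        13.8878
  5        4.375         3.2770        16.3849
  6      504.375       356.5725     2,139.4347
  Σ                    375.0266     2,192.6671
Price P = Σ PV = 375.0266.
Macaulay duration = Σ(t·PV) / P = 2,192.6671 / 375.0266 = 5.84670 half-year periods.
In years: 5.84670 / 2 = 2.92335 years.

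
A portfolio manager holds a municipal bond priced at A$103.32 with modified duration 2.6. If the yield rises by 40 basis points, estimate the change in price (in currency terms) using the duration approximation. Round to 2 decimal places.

Duration approximation: ΔP/P ≈ -D_mod · Δy = -2.6 × (+0.004) = -0.010400.
ΔP ≈ 103.32 × (-0.010400) = -1.074528.

-A$1.07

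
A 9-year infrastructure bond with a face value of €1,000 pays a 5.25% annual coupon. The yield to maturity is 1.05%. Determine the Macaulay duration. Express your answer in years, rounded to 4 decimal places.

Periodic yield y = 0.0105. Discount each cash flow and weight by its year:
  t   CF        PV=CF/(1+0.0105)^t    t·PV
  1        52.50        51.9545        51.9545
  2        52.50        51.4146       102.8292
  3        52.50        50.8804       152.6411
  4        52.50        50.3517       201.4068
  5        52.50        49.8285       249.1424
  6        52.50        49.3107       295.8644
  7        52.50        48.7983       341.5884
  8        52.50        48.2913       386.3303
  9     1,052.50       958.0656     8,622.5903
  Σ                  1,358.8956    10,404.3474
Price P = Σ PV = 1,358.8956.
Macaulay duration = Σ(t·PV) / P = 10,404.3474 / 1,358.8956 = 7.65647 years.

7.6565 years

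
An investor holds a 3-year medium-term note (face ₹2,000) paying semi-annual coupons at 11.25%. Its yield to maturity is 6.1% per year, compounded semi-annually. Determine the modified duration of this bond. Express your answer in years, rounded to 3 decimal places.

2.576 years

Periodic yield y = 0.0305. First find Macaulay duration:
  t   CF        PV=CF/(1+0.0305)^t    t·PV
  1       112.50       109.1703       109.1703
  2       112.50       105.9392       211.8783
  3       112.50       102.8036       308.4109
  4       112.50        99.7609       399.0438
  5       112.50        96.8083       484.0414
  6     2,112.50     1,764.0413    10,584.2476
  Σ                  2,278.5236    12,096.7924
P = 2,278.5236; Macaulay duration = 12,096.7924 / 2,278.5236 = 5.30905 half-year periods = 2.65452 years.
Modified duration = D_Mac / (1 + y) = 2.65452 / 1.0305 = 2.57596 years.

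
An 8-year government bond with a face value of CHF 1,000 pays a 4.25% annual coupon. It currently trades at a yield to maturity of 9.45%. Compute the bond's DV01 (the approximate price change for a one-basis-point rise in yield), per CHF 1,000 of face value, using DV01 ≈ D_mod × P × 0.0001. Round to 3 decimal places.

CHF 0.440

Periodic yield y = 0.0945.
  t   CF        PV=CF/(1+0.0945)^t    t·PV
  1        42.50        38.8305        38.8305
  2        42.50        35.4779        70.9557
  3        42.50        32.4147        97.2440
  4        42.50        29.6160       118.4639
  5        42.50        27.0589       135.2945
  6        42.50        24.7226       148.3357
  7        42.50        22.5880       158.1163
  8     1,042.50       506.2324     4,049.8592
  Σ                    716.9410     4,817.0997
P = 716.9410; D_Mac = 6.71896 yrs; D_mod = 6.13884 yrs.
DV01 ≈ 6.13884 × 716.9410 × 0.0001 = 0.440119.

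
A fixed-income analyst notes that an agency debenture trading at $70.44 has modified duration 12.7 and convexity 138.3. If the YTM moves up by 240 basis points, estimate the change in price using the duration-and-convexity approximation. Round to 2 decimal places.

Duration effect: -D_mod·Δy = -12.7 × (+0.024) = -0.304800
Convexity effect: ½·C·(Δy)² = 0.5 × 138.3 × (0.024)² = +0.0398304
ΔP/P ≈ -0.304800 + 0.0398304 = -0.2649696
ΔP ≈ 70.44 × (-0.2649696) = -18.664458624.

-$18.66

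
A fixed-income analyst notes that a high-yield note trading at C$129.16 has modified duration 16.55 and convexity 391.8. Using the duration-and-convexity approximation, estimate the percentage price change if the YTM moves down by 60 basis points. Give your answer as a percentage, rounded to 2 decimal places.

+10.64%

Duration effect: -D_mod·Δy = -16.55 × (-0.006) = +0.099300
Convexity effect: ½·C·(Δy)² = 0.5 × 391.8 × (-0.006)² = +0.0070524
ΔP/P ≈ +0.099300 + 0.0070524 = +0.1063524
= +10.63524%.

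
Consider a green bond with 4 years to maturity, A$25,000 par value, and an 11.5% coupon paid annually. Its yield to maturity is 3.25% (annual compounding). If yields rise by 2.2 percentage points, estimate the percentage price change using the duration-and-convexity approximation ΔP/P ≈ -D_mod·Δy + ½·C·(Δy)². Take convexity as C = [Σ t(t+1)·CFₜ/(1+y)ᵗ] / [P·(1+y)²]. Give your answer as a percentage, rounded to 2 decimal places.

-7.08%

With y = 0.0325:
  t   CF        PV=CF/(1+0.0325)^t    t·PV        t(t+1)·PV
  1     2,875.00     2,784.5036     2,784.5036       5,569.0073
  2     2,875.00     2,696.8558     5,393.7116      16,181.1349
  3     2,875.00     2,611.9669     7,835.9007      31,343.6027
  4    27,875.00    24,527.5763    98,110.3051     490,551.5253
  Σ                 32,620.9026   114,124.4210     543,645.2702
P = 32,620.9026; D_Mac = 3.49851 yrs; D_mod = 3.38838 yrs; C = 15.63290.
Duration effect: -3.38838 × (+0.022) = -0.074544
Convexity effect: 0.5 × 15.63290 × (0.022)² = +0.0037832
ΔP/P ≈ -0.074544 + 0.0037832 = -0.070761 = -7.0761%.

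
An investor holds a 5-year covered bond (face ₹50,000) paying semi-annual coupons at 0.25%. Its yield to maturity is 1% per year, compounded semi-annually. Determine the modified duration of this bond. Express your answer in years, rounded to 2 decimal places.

Periodic yield y = 0.005. First find Macaulay duration:
  t   CF        PV=CF/(1+0.005)^t    t·PV
  1        62.50        62.1891        62.1891
  2        62.50        61.8797       123.7593
  3        62.50        61.5718       184.7154
  4        62.50        61.2655       245.0619
  5        62.50        60.9607       304.8033
  6        62.50        60.6574       363.9443
  7        62.50        60.3556       422.4892
  8        62.50        60.0553       480.4426
  9        62.50        59.7565       537.8089
  10   50,062.50    47,626.8563   476,268.5628
  Σ                 48,175.5478   478,993.7768
P = 48,175.5478; Macaulay duration = 478,993.7768 / 48,175.5478 = 9.94267 half-year periods = 4.97134 years.
Modified duration = D_Mac / (1 + y) = 4.97134 / 1.005 = 4.94660 years.

4.95 years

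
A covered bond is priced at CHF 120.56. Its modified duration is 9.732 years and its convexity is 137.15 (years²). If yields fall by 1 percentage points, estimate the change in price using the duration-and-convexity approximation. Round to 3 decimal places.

Duration effect: -D_mod·Δy = -9.732 × (-0.01) = +0.097320
Convexity effect: ½·C·(Δy)² = 0.5 × 137.15 × (-0.01)² = +0.0068575
ΔP/P ≈ +0.097320 + 0.0068575 = +0.1041775
ΔP ≈ 120.56 × (+0.1041775) = +12.5596394.

+CHF 12.560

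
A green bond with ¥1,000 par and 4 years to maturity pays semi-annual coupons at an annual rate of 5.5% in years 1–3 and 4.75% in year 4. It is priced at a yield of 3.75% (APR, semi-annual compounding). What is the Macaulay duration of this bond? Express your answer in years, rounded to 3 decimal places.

3.657 years

Periodic yield y = 0.01875. Discount each cash flow and weight by its period:
  t   CF        PV=CF/(1+0.01875)^t    t·PV
  1        27.50        26.9939        26.9939
  2        27.50        26.4970        52.9941
  3        27.50        26.0094        78.0281
  4        27.50        25.5307       102.1227
  5        27.50        25.0608       125.3039
  6        27.50        24.5995       147.5972
  7        23.75        20.8540       145.9783
  8     1,023.75       882.3745     7,058.9959
  Σ                  1,057.9198     7,738.0140
Price P = Σ PV = 1,057.9198.
Macaulay duration = Σ(t·PV) / P = 7,738.0140 / 1,057.9198 = 7.31437 half-year periods.
In years: 7.31437 / 2 = 3.65718 years.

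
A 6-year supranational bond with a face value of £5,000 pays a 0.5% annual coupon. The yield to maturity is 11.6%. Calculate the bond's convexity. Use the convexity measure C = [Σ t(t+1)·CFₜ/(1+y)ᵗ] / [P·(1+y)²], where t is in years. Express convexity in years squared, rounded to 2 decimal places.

32.92

With y = 0.116:
  t   CF        PV=CF/(1+0.116)^t    t·PV        t(t+1)·PV
  1        25.00        22.4014        22.4014          44.8029
  2        25.00        20.0730        40.1459         120.4378
  3        25.00        17.9865        53.9596         215.8384
  4        25.00        16.1170        64.4679         322.3393
  5        25.00        14.4417        72.2086         433.2517
  6     5,025.00     2,601.0632    15,606.3790     109,244.6528
  Σ                  2,692.0828    15,859.5624     110,381.3229
P = 2,692.0828.
Convexity = Σ t(t+1)·PV / [P·(1+y)²] = 110,381.3229 / (2,692.0828 × 1.245456) = 32.92144.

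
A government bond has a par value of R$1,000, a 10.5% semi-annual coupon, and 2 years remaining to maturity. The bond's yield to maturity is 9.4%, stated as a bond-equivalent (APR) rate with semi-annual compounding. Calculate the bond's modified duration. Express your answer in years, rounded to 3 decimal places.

1.773 years

Periodic yield y = 0.047. First find Macaulay duration:
  t   CF        PV=CF/(1+0.047)^t    t·PV
  1        52.50        50.1433        50.1433
  2        52.50        47.8923        95.7847
  3        52.50        45.7424       137.2273
  4     1,052.50       875.8614     3,503.4455
  Σ                  1,019.6394     3,786.6007
P = 1,019.6394; Macaulay duration = 3,786.6007 / 1,019.6394 = 3.71367 half-year periods = 1.85683 years.
Modified duration = D_Mac / (1 + y) = 1.85683 / 1.047 = 1.77348 years.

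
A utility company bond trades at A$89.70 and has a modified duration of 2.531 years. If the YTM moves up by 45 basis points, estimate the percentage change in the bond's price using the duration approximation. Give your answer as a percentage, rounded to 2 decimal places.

Duration approximation: ΔP/P ≈ -D_mod · Δy = -2.531 × (+0.0045) = -0.0113895.
As a percentage: -1.13895%.

-1.14%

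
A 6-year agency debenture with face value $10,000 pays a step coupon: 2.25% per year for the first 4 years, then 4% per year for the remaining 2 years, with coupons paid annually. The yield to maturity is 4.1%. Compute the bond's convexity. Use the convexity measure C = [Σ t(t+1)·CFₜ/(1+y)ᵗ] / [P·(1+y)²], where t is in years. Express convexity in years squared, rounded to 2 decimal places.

35.76

With y = 0.041:
  t   CF        PV=CF/(1+0.041)^t    t·PV        t(t+1)·PV
  1       225.00       216.1383       216.1383         432.2767
  2       225.00       207.6257       415.2514       1,245.7541
  3       225.00       199.4483       598.3449       2,393.3795
  4       225.00       191.5930       766.3719       3,831.8597
  5       400.00       327.1948     1,635.9738       9,815.8429
  6    10,400.00     8,172.0114    49,032.0682     343,224.4776
  Σ                  9,314.0114    52,664.1485     360,943.5904
P = 9,314.0114.
Convexity = Σ t(t+1)·PV / [P·(1+y)²] = 360,943.5904 / (9,314.0114 × 1.083681) = 35.76030.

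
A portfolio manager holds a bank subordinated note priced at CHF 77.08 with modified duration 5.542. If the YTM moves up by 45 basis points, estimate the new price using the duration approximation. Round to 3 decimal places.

Duration approximation: ΔP/P ≈ -D_mod · Δy = -5.542 × (+0.0045) = -0.024939.
New price ≈ 77.08 × (1 - 0.024939) = 75.15770188.

CHF 75.158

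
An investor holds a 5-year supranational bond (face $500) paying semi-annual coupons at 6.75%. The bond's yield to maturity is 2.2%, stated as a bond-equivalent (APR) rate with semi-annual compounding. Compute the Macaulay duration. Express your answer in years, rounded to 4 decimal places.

4.3991 years

Periodic yield y = 0.011. Discount each cash flow and weight by its period:
  t   CF        PV=CF/(1+0.011)^t    t·PV
  1       16.875        16.6914        16.6914
  2       16.875        16.5098        33.0196
  3       16.875        16.3302        48.9905
  4       16.875        16.1525        64.6099
  5       16.875        15.9767        79.8837
  6       16.875        15.8029        94.8174
  7       16.875        15.6310       109.4167
  8       16.875        15.4609       123.6871
  9       16.875        15.2927       137.6341
  10     516.875       463.3125     4,633.1245
  Σ                    607.1604     5,341.8748
Price P = Σ PV = 607.1604.
Macaulay duration = Σ(t·PV) / P = 5,341.8748 / 607.1604 = 8.79813 half-year periods.
In years: 8.79813 / 2 = 4.39906 years.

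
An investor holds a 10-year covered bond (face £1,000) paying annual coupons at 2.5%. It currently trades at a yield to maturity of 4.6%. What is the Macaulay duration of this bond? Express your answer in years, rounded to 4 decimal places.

Periodic yield y = 0.046. Discount each cash flow and weight by its year:
  t   CF        PV=CF/(1+0.046)^t    t·PV
  1        25.00        23.9006        23.9006
  2        25.00        22.8495        45.6990
  3        25.00        21.8446        65.5339
  4        25.00        20.8840        83.5359
  5        25.00        19.9656        99.8278
  6        25.00        19.0875       114.5252
  7        25.00        18.2481       127.7369
  8        25.00        17.4456       139.5650
  9        25.00        16.6784       150.1058
  10    1,025.00       653.7430     6,537.4295
  Σ                    834.6469     7,387.8596
Price P = Σ PV = 834.6469.
Macaulay duration = Σ(t·PV) / P = 7,387.8596 / 834.6469 = 8.85148 years.

8.8515 years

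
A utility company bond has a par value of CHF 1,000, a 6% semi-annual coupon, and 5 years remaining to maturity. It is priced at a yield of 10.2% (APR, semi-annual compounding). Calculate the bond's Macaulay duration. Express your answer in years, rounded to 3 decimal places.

4.325 years

Periodic yield y = 0.051. Discount each cash flow and weight by its period:
  t   CF        PV=CF/(1+0.051)^t    t·PV
  1        30.00        28.5442        28.5442
  2        30.00        27.1591        54.3183
  3        30.00        25.8412        77.5237
  4        30.00        24.5873        98.3491
  5        30.00        23.3942       116.9709
  6        30.00        22.2590       133.5538
  7        30.00        21.1788       148.2519
  8        30.00        20.1511       161.2091
  9        30.00        19.1733       172.5597
  10    1,030.00       626.3399     6,263.3988
  Σ                    838.6282     7,254.6794
Price P = Σ PV = 838.6282.
Macaulay duration = Σ(t·PV) / P = 7,254.6794 / 838.6282 = 8.65065 half-year periods.
In years: 8.65065 / 2 = 4.32533 years.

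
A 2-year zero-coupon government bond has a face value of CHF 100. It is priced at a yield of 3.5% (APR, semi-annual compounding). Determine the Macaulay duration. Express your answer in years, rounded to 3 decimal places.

2.000 years

A zero-coupon bond has a single cash flow at maturity, so its Macaulay duration equals its maturity: 2 years.
(Equivalently: 4 semi-annual periods ÷ 2 = 2 years.)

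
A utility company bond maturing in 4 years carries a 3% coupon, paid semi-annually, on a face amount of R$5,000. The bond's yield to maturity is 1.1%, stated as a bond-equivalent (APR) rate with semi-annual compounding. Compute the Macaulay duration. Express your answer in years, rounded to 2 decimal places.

Periodic yield y = 0.0055. Discount each cash flow and weight by its period:
  t   CF        PV=CF/(1+0.0055)^t    t·PV
  1        75.00        74.5898        74.5898
  2        75.00        74.1818       148.3635
  3        75.00        73.7760       221.3280
  4        75.00        73.3724       293.4898
  5        75.00        72.9711       364.8555
  6        75.00        72.5720       435.4317
  7        75.00        72.1750       505.2249
  8     5,075.00     4,857.1269    38,857.0149
  Σ                  5,370.7649    40,900.2981
Price P = Σ PV = 5,370.7649.
Macaulay duration = Σ(t·PV) / P = 40,900.2981 / 5,370.7649 = 7.61536 half-year periods.
In years: 7.61536 / 2 = 3.80768 years.

3.81 years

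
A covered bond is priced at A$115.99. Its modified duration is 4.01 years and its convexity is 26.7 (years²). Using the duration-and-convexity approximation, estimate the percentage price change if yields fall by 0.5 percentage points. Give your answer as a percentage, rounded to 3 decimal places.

Duration effect: -D_mod·Δy = -4.01 × (-0.005) = +0.020050
Convexity effect: ½·C·(Δy)² = 0.5 × 26.7 × (-0.005)² = +0.00033375
ΔP/P ≈ +0.020050 + 0.00033375 = +0.02038375
= +2.038375%.

+2.038%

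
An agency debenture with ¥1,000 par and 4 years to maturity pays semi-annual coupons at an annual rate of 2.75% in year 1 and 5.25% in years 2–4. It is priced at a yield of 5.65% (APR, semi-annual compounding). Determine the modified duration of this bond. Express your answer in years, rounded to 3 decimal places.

Periodic yield y = 0.02825. First find Macaulay duration:
  t   CF        PV=CF/(1+0.02825)^t    t·PV
  1        13.75        13.3722        13.3722
  2        13.75        13.0048        26.0097
  3        26.25        24.1453        72.4360
  4        26.25        23.4820        93.9279
  5        26.25        22.8368       114.1841
  6        26.25        22.2094       133.2565
  7        26.25        21.5992       151.1946
  8     1,026.25       821.2274     6,569.8191
  Σ                    961.8772     7,174.2001
P = 961.8772; Macaulay duration = 7,174.2001 / 961.8772 = 7.45854 half-year periods = 3.72927 years.
Modified duration = D_Mac / (1 + y) = 3.72927 / 1.02825 = 3.62681 years.

3.627 years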